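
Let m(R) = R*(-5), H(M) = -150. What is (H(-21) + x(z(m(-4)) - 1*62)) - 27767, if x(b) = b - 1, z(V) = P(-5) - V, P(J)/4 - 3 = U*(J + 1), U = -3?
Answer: -27940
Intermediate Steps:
P(J) = -12*J (P(J) = 12 + 4*(-3*(J + 1)) = 12 + 4*(-3*(1 + J)) = 12 + 4*(-3 - 3*J) = 12 + (-12 - 12*J) = -12*J)
m(R) = -5*R
z(V) = 60 - V (z(V) = -12*(-5) - V = 60 - V)
x(b) = -1 + b
(H(-21) + x(z(m(-4)) - 1*62)) - 27767 = (-150 + (-1 + ((60 - (-5)*(-4)) - 1*62))) - 27767 = (-150 + (-1 + ((60 - 1*20) - 62))) - 27767 = (-150 + (-1 + ((60 - 20) - 62))) - 27767 = (-150 + (-1 + (40 - 62))) - 27767 = (-150 + (-1 - 22)) - 27767 = (-150 - 23) - 27767 = -173 - 27767 = -27940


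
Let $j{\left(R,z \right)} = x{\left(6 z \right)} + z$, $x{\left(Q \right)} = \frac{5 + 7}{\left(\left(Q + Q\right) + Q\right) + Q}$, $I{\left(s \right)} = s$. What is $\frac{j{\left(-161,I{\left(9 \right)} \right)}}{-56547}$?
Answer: $- \frac{163}{1017846} \approx -0.00016014$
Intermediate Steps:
$x{\left(Q \right)} = \frac{3}{Q}$ ($x{\left(Q \right)} = \frac{12}{\left(2 Q + Q\right) + Q} = \frac{12}{3 Q + Q} = \frac{12}{4 Q} = 12 \frac{1}{4 Q} = \frac{3}{Q}$)
$j{\left(R,z \right)} = z + \frac{1}{2 z}$ ($j{\left(R,z \right)} = \frac{3}{6 z} + z = 3 \frac{1}{6 z} + z = \frac{1}{2 z} + z = z + \frac{1}{2 z}$)
$\frac{j{\left(-161,I{\left(9 \right)} \right)}}{-56547} = \frac{9 + \frac{1}{2 \cdot 9}}{-56547} = \left(9 + \frac{1}{2} \cdot \frac{1}{9}\right) \left(- \frac{1}{56547}\right) = \left(9 + \frac{1}{18}\right) \left(- \frac{1}{56547}\right) = \frac{163}{18} \left(- \frac{1}{56547}\right) = - \frac{163}{1017846}$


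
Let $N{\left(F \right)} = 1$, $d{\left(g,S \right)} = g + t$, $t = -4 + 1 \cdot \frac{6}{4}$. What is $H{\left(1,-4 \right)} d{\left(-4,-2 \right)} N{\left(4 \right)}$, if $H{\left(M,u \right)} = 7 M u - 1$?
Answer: $\frac{377}{2} \approx 188.5$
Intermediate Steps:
$t = - \frac{5}{2}$ ($t = -4 + 1 \cdot 6 \cdot \frac{1}{4} = -4 + 1 \cdot \frac{3}{2} = -4 + \frac{3}{2} = - \frac{5}{2} \approx -2.5$)
$d{\left(g,S \right)} = - \frac{5}{2} + g$ ($d{\left(g,S \right)} = g - \frac{5}{2} = - \frac{5}{2} + g$)
$H{\left(M,u \right)} = -1 + 7 M u$ ($H{\left(M,u \right)} = 7 M u - 1 = -1 + 7 M u$)
$H{\left(1,-4 \right)} d{\left(-4,-2 \right)} N{\left(4 \right)} = \left(-1 + 7 \cdot 1 \left(-4\right)\right) \left(- \frac{5}{2} - 4\right) 1 = \left(-1 - 28\right) \left(- \frac{13}{2}\right) 1 = \left(-29\right) \left(- \frac{13}{2}\right) 1 = \frac{377}{2} \cdot 1 = \frac{377}{2}$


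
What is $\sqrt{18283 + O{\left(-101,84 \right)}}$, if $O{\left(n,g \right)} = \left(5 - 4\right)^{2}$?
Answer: $2 \sqrt{4571} \approx 135.22$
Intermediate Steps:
$O{\left(n,g \right)} = 1$ ($O{\left(n,g \right)} = 1^{2} = 1$)
$\sqrt{18283 + O{\left(-101,84 \right)}} = \sqrt{18283 + 1} = \sqrt{18284} = 2 \sqrt{4571}$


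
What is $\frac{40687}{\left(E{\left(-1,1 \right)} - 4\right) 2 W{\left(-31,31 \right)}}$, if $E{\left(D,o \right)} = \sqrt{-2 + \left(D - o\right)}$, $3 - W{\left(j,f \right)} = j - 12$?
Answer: $- \frac{1769}{20} - \frac{1769 i}{40} \approx -88.45 - 44.225 i$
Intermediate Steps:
$W{\left(j,f \right)} = 15 - j$ ($W{\left(j,f \right)} = 3 - \left(j - 12\right) = 3 - \left(-12 + j\right) = 15 - j$)
$E{\left(D,o \right)} = \sqrt{-2 + D - o}$
$\frac{40687}{\left(E{\left(-1,1 \right)} - 4\right) 2 W{\left(-31,31 \right)}} = \frac{40687}{\left(\sqrt{-2 - 1 - 1} - 4\right) 2 \left(15 - -31\right)} = \frac{40687}{\left(\sqrt{-2 - 1 - 1} - 4\right) 2 \left(15 + 31\right)} = \frac{40687}{\left(\sqrt{-4} - 4\right) 2 \cdot 46} = \frac{40687}{\left(2 i - 4\right) 2 \cdot 46} = \frac{40687}{\left(-4 + 2 i\right) 2 \cdot 46} = \frac{40687}{\left(-8 + 4 i\right) 46} = \frac{40687}{-368 + 184 i} = 40687 \frac{-368 - 184 i}{169280} = \frac{1769 \left(-368 - 184 i\right)}{7360}$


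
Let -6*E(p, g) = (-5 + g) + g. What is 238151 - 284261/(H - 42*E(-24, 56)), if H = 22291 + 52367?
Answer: 17957968196/75407 ≈ 2.3815e+5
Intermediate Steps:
E(p, g) = ⅚ - g/3 (E(p, g) = -((-5 + g) + g)/6 = -(-5 + 2*g)/6 = ⅚ - g/3)
H = 74658
238151 - 284261/(H - 42*E(-24, 56)) = 238151 - 284261/(74658 - 42*(⅚ - ⅓*56)) = 238151 - 284261/(74658 - 42*(⅚ - 56/3)) = 238151 - 284261/(74658 - 42*(-107/6)) = 238151 - 284261/(74658 + 749) = 238151 - 284261/75407 = 17957968196/75407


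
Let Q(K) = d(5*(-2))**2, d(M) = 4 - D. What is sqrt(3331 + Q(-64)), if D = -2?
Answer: sqrt(3367) ≈ 58.026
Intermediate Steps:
d(M) = 6 (d(M) = 4 - 1*(-2) = 4 + 2 = 6)
Q(K) = 36 (Q(K) = 6**2 = 36)
sqrt(3331 + Q(-64)) = sqrt(3331 + 36) = sqrt(3367)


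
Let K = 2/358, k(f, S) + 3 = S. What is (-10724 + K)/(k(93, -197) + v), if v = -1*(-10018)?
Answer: -1919595/1757422 ≈ -1.0923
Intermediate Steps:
k(f, S) = -3 + S
v = 10018
K = 1/179 (K = (1/358)*2 = 1/179 ≈ 0.0055866)
(-10724 + K)/(k(93, -197) + v) = (-10724 + 1/179)/((-3 - 197) + 10018) = -1919595/(179*(-200 + 10018)) = -1919595/179/9818 = -1919595/179*1/9818 = -1919595/1757422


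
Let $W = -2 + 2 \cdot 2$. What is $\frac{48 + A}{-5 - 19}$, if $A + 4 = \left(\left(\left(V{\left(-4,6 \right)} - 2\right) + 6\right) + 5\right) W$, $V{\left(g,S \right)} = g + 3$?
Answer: $- \frac{5}{2} \approx -2.5$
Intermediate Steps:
$V{\left(g,S \right)} = 3 + g$
$W = 2$ ($W = -2 + 4 = 2$)
$A = 12$ ($A = -4 + \left(\left(\left(\left(3 - 4\right) - 2\right) + 6\right) + 5\right) 2 = -4 + \left(\left(\left(-1 - 2\right) + 6\right) + 5\right) 2 = -4 + \left(\left(-3 + 6\right) + 5\right) 2 = -4 + \left(3 + 5\right) 2 = -4 + 8 \cdot 2 = -4 + 16 = 12$)
$\frac{48 + A}{-5 - 19} = \frac{48 + 12}{-5 - 19} = \frac{1}{-24} \cdot 60 = \left(- \frac{1}{24}\right) 60 = - \frac{5}{2}$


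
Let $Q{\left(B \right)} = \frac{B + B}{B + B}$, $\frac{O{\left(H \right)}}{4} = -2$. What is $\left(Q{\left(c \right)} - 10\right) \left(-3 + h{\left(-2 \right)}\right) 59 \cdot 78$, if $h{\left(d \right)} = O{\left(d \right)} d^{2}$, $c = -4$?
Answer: $1449630$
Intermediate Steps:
$O{\left(H \right)} = -8$ ($O{\left(H \right)} = 4 \left(-2\right) = -8$)
$Q{\left(B \right)} = 1$ ($Q{\left(B \right)} = \frac{2 B}{2 B} = 2 B \frac{1}{2 B} = 1$)
$h{\left(d \right)} = - 8 d^{2}$
$\left(Q{\left(c \right)} - 10\right) \left(-3 + h{\left(-2 \right)}\right) 59 \cdot 78 = \left(1 - 10\right) \left(-3 - 8 \left(-2\right)^{2}\right) 59 \cdot 78 = - 9 \left(-3 - 32\right) 59 \cdot 78 = \left(-9\right) \left(-35\right) 59 \cdot 78 = 315 \cdot 59 \cdot 78 = 18585 \cdot 78 = 1449630$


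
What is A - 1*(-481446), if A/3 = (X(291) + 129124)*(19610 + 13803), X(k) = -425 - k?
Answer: 12871970958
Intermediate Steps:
A = 12871489512 (A = 3*(((-425 - 1*291) + 129124)*(19610 + 13803)) = 3*(((-425 - 291) + 129124)*33413) = 3*((-716 + 129124)*33413) = 3*(128408*33413) = 3*4290496504 = 12871489512)
A - 1*(-481446) = 12871489512 - 1*(-481446) = 12871489512 + 481446 = 12871970958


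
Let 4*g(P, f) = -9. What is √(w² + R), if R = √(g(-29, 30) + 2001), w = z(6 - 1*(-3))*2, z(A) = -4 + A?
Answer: √(400 + 2*√7995)/2 ≈ 12.029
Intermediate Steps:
g(P, f) = -9/4 (g(P, f) = (¼)*(-9) = -9/4)
w = 10 (w = (-4 + (6 - 1*(-3)))*2 = (-4 + (6 + 3))*2 = (-4 + 9)*2 = 5*2 = 10)
R = √7995/2 (R = √(-9/4 + 2001) = √(7995/4) = √7995/2 ≈ 44.707)
√(w² + R) = √(10² + √7995/2) = √(100 + √7995/2)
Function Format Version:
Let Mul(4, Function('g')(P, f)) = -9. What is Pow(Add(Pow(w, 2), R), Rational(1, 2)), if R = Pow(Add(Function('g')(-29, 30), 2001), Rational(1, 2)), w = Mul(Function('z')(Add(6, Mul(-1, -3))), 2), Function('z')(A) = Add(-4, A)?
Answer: Mul(Rational(1, 2), Pow(Add(400, Mul(2, Pow(7995, Rational(1, 2)))), Rational(1, 2))) ≈ 12.029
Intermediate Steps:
Function('g')(P, f) = Rational(-9, 4) (Function('g')(P, f) = Mul(Rational(1, 4), -9) = Rational(-9, 4))
w = 10 (w = Mul(Add(-4, Add(6, Mul(-1, -3))), 2) = Mul(Add(-4, Add(6, 3)), 2) = Mul(Add(-4, 9), 2) = Mul(5, 2) = 10)
R = Mul(Rational(1, 2), Pow(7995, Rational(1, 2))) (R = Pow(Add(Rational(-9, 4), 2001), Rational(1, 2)) = Pow(Rational(7995, 4), Rational(1, 2)) = Mul(Rational(1, 2), Pow(7995, Rational(1, 2))) ≈ 44.707)
Pow(Add(Pow(w, 2), R), Rational(1, 2)) = Pow(Add(Pow(10, 2), Mul(Rational(1, 2), Pow(7995, Rational(1, 2)))), Rational(1, 2)) = Pow(Add(100, Mul(Rational(1, 2), Pow(7995, Rational(1, 2)))), Rational(1, 2))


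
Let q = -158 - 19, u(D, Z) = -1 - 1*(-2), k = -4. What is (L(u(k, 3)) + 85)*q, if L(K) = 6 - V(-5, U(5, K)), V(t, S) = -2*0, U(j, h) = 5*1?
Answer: -16107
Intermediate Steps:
u(D, Z) = 1 (u(D, Z) = -1 + 2 = 1)
U(j, h) = 5
V(t, S) = 0
L(K) = 6 (L(K) = 6 - 1*0 = 6 + 0 = 6)
q = -177
(L(u(k, 3)) + 85)*q = (6 + 85)*(-177) = 91*(-177) = -16107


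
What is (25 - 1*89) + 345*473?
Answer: 163121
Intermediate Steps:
(25 - 1*89) + 345*473 = (25 - 89) + 163185 = -64 + 163185 = 163121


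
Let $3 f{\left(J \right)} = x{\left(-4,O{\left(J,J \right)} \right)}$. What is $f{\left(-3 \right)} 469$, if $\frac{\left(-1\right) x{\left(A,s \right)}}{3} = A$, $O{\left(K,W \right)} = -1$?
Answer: $1876$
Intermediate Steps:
$x{\left(A,s \right)} = - 3 A$
$f{\left(J \right)} = 4$ ($f{\left(J \right)} = \frac{\left(-3\right) \left(-4\right)}{3} = \frac{1}{3} \cdot 12 = 4$)
$f{\left(-3 \right)} 469 = 4 \cdot 469 = 1876$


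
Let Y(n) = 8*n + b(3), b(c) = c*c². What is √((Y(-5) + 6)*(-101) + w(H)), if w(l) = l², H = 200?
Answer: 3*√4523 ≈ 201.76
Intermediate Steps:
b(c) = c³
Y(n) = 27 + 8*n (Y(n) = 8*n + 3³ = 8*n + 27 = 27 + 8*n)
√((Y(-5) + 6)*(-101) + w(H)) = √(((27 + 8*(-5)) + 6)*(-101) + 200²) = √(((27 - 40) + 6)*(-101) + 40000) = √((-13 + 6)*(-101) + 40000) = √(-7*(-101) + 40000) = √(707 + 40000) = √40707 = 3*√4523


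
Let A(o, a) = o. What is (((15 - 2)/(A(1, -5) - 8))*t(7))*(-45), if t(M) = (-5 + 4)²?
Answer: 585/7 ≈ 83.571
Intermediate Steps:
t(M) = 1 (t(M) = (-1)² = 1)
(((15 - 2)/(A(1, -5) - 8))*t(7))*(-45) = (((15 - 2)/(1 - 8))*1)*(-45) = ((13/(-7))*1)*(-45) = ((13*(-⅐))*1)*(-45) = -13/7*1*(-45) = -13/7*(-45) = 585/7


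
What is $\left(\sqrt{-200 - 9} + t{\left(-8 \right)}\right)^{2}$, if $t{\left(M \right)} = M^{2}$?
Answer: $\left(64 + i \sqrt{209}\right)^{2} \approx 3887.0 + 1850.5 i$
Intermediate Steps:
$\left(\sqrt{-200 - 9} + t{\left(-8 \right)}\right)^{2} = \left(\sqrt{-200 - 9} + \left(-8\right)^{2}\right)^{2} = \left(\sqrt{-209} + 64\right)^{2} = \left(i \sqrt{209} + 64\right)^{2} = \left(64 + i \sqrt{209}\right)^{2}$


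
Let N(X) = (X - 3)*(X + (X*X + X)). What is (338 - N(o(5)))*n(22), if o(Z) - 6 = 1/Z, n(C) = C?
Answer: 482108/125 ≈ 3856.9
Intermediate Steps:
o(Z) = 6 + 1/Z
N(X) = (-3 + X)*(X**2 + 2*X) (N(X) = (-3 + X)*(X + (X**2 + X)) = (-3 + X)*(X + (X + X**2)) = (-3 + X)*(X**2 + 2*X))
(338 - N(o(5)))*n(22) = (338 - (6 + 1/5)*(-6 + (6 + 1/5)**2 - (6 + 1/5)))*22 = (338 - 31*(-6 + (31/5)**2 - 1*31/5)/5)*22 = (338 - 31*(-6 + 961/25 - 31/5)/5)*22 = (338 - 31*656/(5*25))*22 = (338 - 1*20336/125)*22 = (338 - 20336/125)*22 = (21914/125)*22 = 482108/125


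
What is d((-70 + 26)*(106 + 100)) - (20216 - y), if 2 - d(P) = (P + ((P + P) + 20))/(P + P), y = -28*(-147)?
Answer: -72962929/4532 ≈ -16100.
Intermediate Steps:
y = 4116
d(P) = 2 - (20 + 3*P)/(2*P) (d(P) = 2 - (P + ((P + P) + 20))/(P + P) = 2 - (P + (2*P + 20))/(2*P) = 2 - (P + (20 + 2*P))*1/(2*P) = 2 - (20 + 3*P)*1/(2*P) = 2 - (20 + 3*P)/(2*P))
d((-70 + 26)*(106 + 100)) - (20216 - y) = (-20 + (-70 + 26)*(106 + 100))/(2*(((-70 + 26)*(106 + 100)))) - (20216 - 1*4116) = (-20 - 44*206)/(2*((-44*206))) - (20216 - 4116) = (½)*(-20 - 9064)/(-9064) - 1*16100 = (½)*(-1/9064)*(-9084) - 16100 = 2271/4532 - 16100 = -72962929/4532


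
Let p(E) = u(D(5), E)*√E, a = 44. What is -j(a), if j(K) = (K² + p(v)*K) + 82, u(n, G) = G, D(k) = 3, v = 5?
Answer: -2018 - 220*√5 ≈ -2509.9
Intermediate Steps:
p(E) = E^(3/2) (p(E) = E*√E = E^(3/2))
j(K) = 82 + K² + 5*K*√5 (j(K) = (K² + 5^(3/2)*K) + 82 = (K² + (5*√5)*K) + 82 = (K² + 5*K*√5) + 82 = 82 + K² + 5*K*√5)
-j(a) = -(82 + 44² + 5*44*√5) = -(82 + 1936 + 220*√5) = -(2018 + 220*√5) = -2018 - 220*√5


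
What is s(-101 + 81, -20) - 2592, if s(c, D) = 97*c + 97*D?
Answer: -6472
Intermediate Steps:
s(c, D) = 97*D + 97*c
s(-101 + 81, -20) - 2592 = (97*(-20) + 97*(-101 + 81)) - 2592 = (-1940 + 97*(-20)) - 2592 = (-1940 - 1940) - 2592 = -3880 - 2592 = -6472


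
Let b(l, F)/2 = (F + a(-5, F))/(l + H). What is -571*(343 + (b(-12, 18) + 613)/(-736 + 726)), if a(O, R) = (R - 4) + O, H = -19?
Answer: -49894551/310 ≈ -1.6095e+5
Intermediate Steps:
a(O, R) = -4 + O + R (a(O, R) = (-4 + R) + O = -4 + O + R)
b(l, F) = 2*(-9 + 2*F)/(-19 + l) (b(l, F) = 2*((F + (-4 - 5 + F))/(l - 19)) = 2*((F + (-9 + F))/(-19 + l)) = 2*((-9 + 2*F)/(-19 + l)) = 2*(-9 + 2*F)/(-19 + l))
-571*(343 + (b(-12, 18) + 613)/(-736 + 726)) = -571*(343 + (2*(-9 + 2*18)/(-19 - 12) + 613)/(-736 + 726)) = -571*(343 + (2*(-9 + 36)/(-31) + 613)/(-10)) = -571*(343 + (2*(-1/31)*27 + 613)*(-1/10)) = -571*(343 + (-54/31 + 613)*(-1/10)) = -571*(343 + (18949/31)*(-1/10)) = -571*(343 - 18949/310) = -571*87381/310 = -49894551/310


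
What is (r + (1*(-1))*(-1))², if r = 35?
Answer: 1296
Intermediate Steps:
(r + (1*(-1))*(-1))² = (35 + (1*(-1))*(-1))² = (35 - 1*(-1))² = (35 + 1)² = 36² = 1296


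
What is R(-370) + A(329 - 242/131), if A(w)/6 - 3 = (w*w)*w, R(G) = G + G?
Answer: 472296860859056/2248091 ≈ 2.1009e+8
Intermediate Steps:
R(G) = 2*G
A(w) = 18 + 6*w**3 (A(w) = 18 + 6*((w*w)*w) = 18 + 6*(w**2*w) = 18 + 6*w**3)
R(-370) + A(329 - 242/131) = 2*(-370) + (18 + 6*(329 - 242/131)**3) = -740 + (18 + 6*(329 - 242/131)**3) = -740 + (18 + 6*(42857/131)**3) = -740 + (18 + 6*(78716413996793/2248091)) = -740 + (18 + 472298483980758/2248091) = -740 + 472298524446396/2248091 = 472296860859056/2248091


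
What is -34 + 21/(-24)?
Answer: -279/8 ≈ -34.875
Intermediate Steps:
-34 + 21/(-24) = -34 - 1/24*21 = -34 - 7/8 = -279/8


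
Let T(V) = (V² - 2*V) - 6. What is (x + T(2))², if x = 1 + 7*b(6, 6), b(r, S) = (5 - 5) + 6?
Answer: 1369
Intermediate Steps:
b(r, S) = 6 (b(r, S) = 0 + 6 = 6)
T(V) = -6 + V² - 2*V
x = 43 (x = 1 + 7*6 = 1 + 42 = 43)
(x + T(2))² = (43 + (-6 + 2² - 2*2))² = (43 + (-6 + 4 - 4))² = (43 - 6)² = 37² = 1369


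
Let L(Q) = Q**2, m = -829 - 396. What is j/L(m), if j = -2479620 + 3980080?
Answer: 300092/300125 ≈ 0.99989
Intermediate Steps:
m = -1225
j = 1500460
j/L(m) = 1500460/((-1225)**2) = 1500460/1500625 = 1500460*(1/1500625) = 300092/300125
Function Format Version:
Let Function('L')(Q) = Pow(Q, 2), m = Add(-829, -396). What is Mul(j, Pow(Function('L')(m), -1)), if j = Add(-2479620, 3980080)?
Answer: Rational(300092, 300125) ≈ 0.99989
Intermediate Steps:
m = -1225
j = 1500460
Mul(j, Pow(Function('L')(m), -1)) = Mul(1500460, Pow(Pow(-1225, 2), -1)) = Mul(1500460, Pow(1500625, -1)) = Mul(1500460, Rational(1, 1500625)) = Rational(300092, 300125)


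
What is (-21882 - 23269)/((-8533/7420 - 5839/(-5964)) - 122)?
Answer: 673201410/1821569 ≈ 369.57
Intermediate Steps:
(-21882 - 23269)/((-8533/7420 - 5839/(-5964)) - 122) = -45151/((-8533*1/7420 - 5839*(-1/5964)) - 122) = -45151/((-23/20 + 5839/5964) - 122) = -45151/(-2549/14910 - 122) = -45151/(-1821569/14910) = -45151*(-14910/1821569) = 673201410/1821569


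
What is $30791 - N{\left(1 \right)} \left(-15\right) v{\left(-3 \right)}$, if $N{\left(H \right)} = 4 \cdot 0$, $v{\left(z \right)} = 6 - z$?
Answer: $30791$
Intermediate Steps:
$N{\left(H \right)} = 0$
$30791 - N{\left(1 \right)} \left(-15\right) v{\left(-3 \right)} = 30791 - 0 \left(-15\right) \left(6 - -3\right) = 30791 - 0 \left(6 + 3\right) = 30791 - 0 \cdot 9 = 30791 - 0 = 30791 + 0 = 30791$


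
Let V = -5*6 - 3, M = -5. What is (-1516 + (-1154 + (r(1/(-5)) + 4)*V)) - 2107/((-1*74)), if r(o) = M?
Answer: -193031/74 ≈ -2608.5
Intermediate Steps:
r(o) = -5
V = -33 (V = -30 - 3 = -33)
(-1516 + (-1154 + (r(1/(-5)) + 4)*V)) - 2107/((-1*74)) = (-1516 + (-1154 + (-5 + 4)*(-33))) - 2107/((-1*74)) = (-1516 + (-1154 - 1*(-33))) - 2107/(-74) = (-1516 + (-1154 + 33)) - 2107*(-1/74) = (-1516 - 1121) + 2107/74 = -2637 + 2107/74 = -193031/74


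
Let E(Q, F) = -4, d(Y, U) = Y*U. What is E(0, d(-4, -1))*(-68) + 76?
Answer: 348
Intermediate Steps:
d(Y, U) = U*Y
E(0, d(-4, -1))*(-68) + 76 = -4*(-68) + 76 = 272 + 76 = 348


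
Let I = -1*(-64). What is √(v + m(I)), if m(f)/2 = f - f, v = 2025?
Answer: 45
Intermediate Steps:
I = 64
m(f) = 0 (m(f) = 2*(f - f) = 2*0 = 0)
√(v + m(I)) = √(2025 + 0) = √2025 = 45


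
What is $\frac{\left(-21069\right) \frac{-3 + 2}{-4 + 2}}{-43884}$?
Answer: $\frac{2341}{9752} \approx 0.24005$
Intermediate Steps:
$\frac{\left(-21069\right) \frac{-3 + 2}{-4 + 2}}{-43884} = - 21069 \left(- \frac{1}{-2}\right) \left(- \frac{1}{43884}\right) = - 21069 \left(\left(-1\right) \left(- \frac{1}{2}\right)\right) \left(- \frac{1}{43884}\right) = \left(-21069\right) \frac{1}{2} \left(- \frac{1}{43884}\right) = \left(- \frac{21069}{2}\right) \left(- \frac{1}{43884}\right) = \frac{2341}{9752}$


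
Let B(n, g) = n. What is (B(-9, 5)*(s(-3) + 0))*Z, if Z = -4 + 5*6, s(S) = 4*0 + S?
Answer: 702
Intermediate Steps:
s(S) = S (s(S) = 0 + S = S)
Z = 26 (Z = -4 + 30 = 26)
(B(-9, 5)*(s(-3) + 0))*Z = -9*(-3 + 0)*26 = -9*(-3)*26 = 27*26 = 702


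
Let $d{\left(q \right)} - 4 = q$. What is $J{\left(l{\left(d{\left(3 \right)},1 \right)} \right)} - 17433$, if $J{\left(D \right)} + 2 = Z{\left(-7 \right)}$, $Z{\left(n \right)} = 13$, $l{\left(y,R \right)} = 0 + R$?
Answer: $-17422$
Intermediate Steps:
$d{\left(q \right)} = 4 + q$
$l{\left(y,R \right)} = R$
$J{\left(D \right)} = 11$ ($J{\left(D \right)} = -2 + 13 = 11$)
$J{\left(l{\left(d{\left(3 \right)},1 \right)} \right)} - 17433 = 11 - 17433 = -17422$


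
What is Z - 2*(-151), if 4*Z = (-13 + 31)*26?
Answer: 419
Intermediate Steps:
Z = 117 (Z = ((-13 + 31)*26)/4 = (18*26)/4 = (1/4)*468 = 117)
Z - 2*(-151) = 117 - 2*(-151) = 117 + 302 = 419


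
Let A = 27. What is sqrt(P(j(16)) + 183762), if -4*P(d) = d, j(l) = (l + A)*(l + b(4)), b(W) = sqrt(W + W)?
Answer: sqrt(734360 - 86*sqrt(2))/2 ≈ 428.44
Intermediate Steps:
b(W) = sqrt(2)*sqrt(W) (b(W) = sqrt(2*W) = sqrt(2)*sqrt(W))
j(l) = (27 + l)*(l + 2*sqrt(2)) (j(l) = (l + 27)*(l + sqrt(2)*sqrt(4)) = (27 + l)*(l + sqrt(2)*2) = (27 + l)*(l + 2*sqrt(2)))
P(d) = -d/4
sqrt(P(j(16)) + 183762) = sqrt(-(16**2 + 27*16 + 54*sqrt(2) + 2*16*sqrt(2))/4 + 183762) = sqrt(-(256 + 432 + 54*sqrt(2) + 32*sqrt(2))/4 + 183762) = sqrt(-(688 + 86*sqrt(2))/4 + 183762) = sqrt((-172 - 43*sqrt(2)/2) + 183762) = sqrt(183590 - 43*sqrt(2)/2)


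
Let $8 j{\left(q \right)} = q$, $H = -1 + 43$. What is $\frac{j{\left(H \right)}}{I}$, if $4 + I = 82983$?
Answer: $\frac{21}{331916} \approx 6.3269 \cdot 10^{-5}$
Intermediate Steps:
$H = 42$
$j{\left(q \right)} = \frac{q}{8}$
$I = 82979$ ($I = -4 + 82983 = 82979$)
$\frac{j{\left(H \right)}}{I} = \frac{\frac{1}{8} \cdot 42}{82979} = \frac{21}{4} \cdot \frac{1}{82979} = \frac{21}{331916}$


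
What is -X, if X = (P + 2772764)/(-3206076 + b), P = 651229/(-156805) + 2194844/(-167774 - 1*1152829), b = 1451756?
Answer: 574174872034104553/363279591779002800 ≈ 1.5805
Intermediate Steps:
P = -1204177484507/207077153415 (P = 651229*(-1/156805) + 2194844/(-167774 - 1152829) = -651229/156805 + 2194844/(-1320603) = -651229/156805 + 2194844*(-1/1320603) = -651229/156805 - 2194844/1320603 = -1204177484507/207077153415 ≈ -5.8151)
X = -574174872034104553/363279591779002800 (X = (-1204177484507/207077153415 + 2772764)/(-3206076 + 1451756) = (574174872034104553/207077153415)/(-1754320) = (574174872034104553/207077153415)*(-1/1754320) = -574174872034104553/363279591779002800 ≈ -1.5805)
-X = -1*(-574174872034104553/363279591779002800) = 574174872034104553/363279591779002800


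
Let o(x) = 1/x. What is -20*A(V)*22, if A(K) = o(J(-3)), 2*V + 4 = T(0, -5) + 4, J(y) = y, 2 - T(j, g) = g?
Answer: 440/3 ≈ 146.67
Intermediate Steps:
T(j, g) = 2 - g
V = 7/2 (V = -2 + ((2 - 1*(-5)) + 4)/2 = -2 + ((2 + 5) + 4)/2 = -2 + (7 + 4)/2 = -2 + (½)*11 = -2 + 11/2 = 7/2 ≈ 3.5000)
A(K) = -⅓ (A(K) = 1/(-3) = -⅓)
-20*A(V)*22 = -20*(-⅓)*22 = (20/3)*22 = 440/3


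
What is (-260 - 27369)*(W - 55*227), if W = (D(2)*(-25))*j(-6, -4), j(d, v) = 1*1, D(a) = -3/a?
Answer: 687823955/2 ≈ 3.4391e+8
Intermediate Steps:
j(d, v) = 1
W = 75/2 (W = (-3/2*(-25))*1 = (-3*½*(-25))*1 = -3/2*(-25)*1 = (75/2)*1 = 75/2 ≈ 37.500)
(-260 - 27369)*(W - 55*227) = (-260 - 27369)*(75/2 - 55*227) = -27629*(75/2 - 12485) = -27629*(-24895/2) = 687823955/2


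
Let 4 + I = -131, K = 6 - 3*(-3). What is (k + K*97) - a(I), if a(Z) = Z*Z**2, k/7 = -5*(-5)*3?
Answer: 2462355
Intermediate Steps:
K = 15 (K = 6 + 9 = 15)
k = 525 (k = 7*(-5*(-5)*3) = 7*(25*3) = 7*75 = 525)
I = -135 (I = -4 - 131 = -135)
a(Z) = Z**3
(k + K*97) - a(I) = (525 + 15*97) - 1*(-135)**3 = (525 + 1455) - 1*(-2460375) = 1980 + 2460375 = 2462355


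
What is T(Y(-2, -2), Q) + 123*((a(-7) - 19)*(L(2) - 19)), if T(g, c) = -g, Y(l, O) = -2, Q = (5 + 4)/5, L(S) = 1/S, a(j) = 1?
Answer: 40961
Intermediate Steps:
L(S) = 1/S
Q = 9/5 (Q = 9*(⅕) = 9/5 ≈ 1.8000)
T(Y(-2, -2), Q) + 123*((a(-7) - 19)*(L(2) - 19)) = -1*(-2) + 123*((1 - 19)*(1/2 - 19)) = 2 + 123*(-18*(½ - 19)) = 2 + 123*(-18*(-37/2)) = 2 + 123*333 = 2 + 40959 = 40961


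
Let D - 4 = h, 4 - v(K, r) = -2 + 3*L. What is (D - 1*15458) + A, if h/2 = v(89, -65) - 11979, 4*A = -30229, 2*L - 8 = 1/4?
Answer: -46982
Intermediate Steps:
L = 33/8 (L = 4 + (1/2)/4 = 4 + (1/2)*(1/4) = 4 + 1/8 = 33/8 ≈ 4.1250)
v(K, r) = -51/8 (v(K, r) = 4 - (-2 + 3*(33/8)) = 4 - (-2 + 99/8) = 4 - 1*83/8 = 4 - 83/8 = -51/8)
A = -30229/4 (A = (1/4)*(-30229) = -30229/4 ≈ -7557.3)
h = -95883/4 (h = 2*(-51/8 - 11979) = 2*(-95883/8) = -95883/4 ≈ -23971.)
D = -95867/4 (D = 4 - 95883/4 = -95867/4 ≈ -23967.)
(D - 1*15458) + A = (-95867/4 - 1*15458) - 30229/4 = (-95867/4 - 15458) - 30229/4 = -157699/4 - 30229/4 = -46982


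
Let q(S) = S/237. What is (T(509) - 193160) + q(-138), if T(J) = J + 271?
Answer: -15198066/79 ≈ -1.9238e+5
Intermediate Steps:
T(J) = 271 + J
q(S) = S/237 (q(S) = S*(1/237) = S/237)
(T(509) - 193160) + q(-138) = ((271 + 509) - 193160) + (1/237)*(-138) = (780 - 193160) - 46/79 = -192380 - 46/79 = -15198066/79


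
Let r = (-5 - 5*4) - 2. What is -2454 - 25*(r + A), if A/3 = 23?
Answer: -3504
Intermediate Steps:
A = 69 (A = 3*23 = 69)
r = -27 (r = (-5 - 20) - 2 = -25 - 2 = -27)
-2454 - 25*(r + A) = -2454 - 25*(-27 + 69) = -2454 - 25*42 = -2454 - 1050 = -3504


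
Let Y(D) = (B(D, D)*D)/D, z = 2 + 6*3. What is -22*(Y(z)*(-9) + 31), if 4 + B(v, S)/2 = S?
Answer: 5654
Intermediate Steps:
B(v, S) = -8 + 2*S
z = 20 (z = 2 + 18 = 20)
Y(D) = -8 + 2*D (Y(D) = ((-8 + 2*D)*D)/D = (D*(-8 + 2*D))/D = -8 + 2*D)
-22*(Y(z)*(-9) + 31) = -22*((-8 + 2*20)*(-9) + 31) = -22*((-8 + 40)*(-9) + 31) = -22*(32*(-9) + 31) = -22*(-288 + 31) = -22*(-257) = 5654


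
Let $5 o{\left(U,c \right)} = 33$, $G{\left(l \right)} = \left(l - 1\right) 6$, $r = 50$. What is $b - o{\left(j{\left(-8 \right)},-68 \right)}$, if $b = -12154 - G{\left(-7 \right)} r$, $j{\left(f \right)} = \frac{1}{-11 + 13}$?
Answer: $- \frac{48803}{5} \approx -9760.6$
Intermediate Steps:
$G{\left(l \right)} = -6 + 6 l$ ($G{\left(l \right)} = \left(-1 + l\right) 6 = -6 + 6 l$)
$j{\left(f \right)} = \frac{1}{2}$
$o{\left(U,c \right)} = \frac{33}{5}$ ($o{\left(U,c \right)} = \frac{1}{5} \cdot 33 = \frac{33}{5}$)
$b = -9754$ ($b = -12154 - \left(-6 + 6 \left(-7\right)\right) 50 = -12154 - \left(-6 - 42\right) 50 = -12154 - \left(-48\right) 50 = -12154 - -2400 = -12154 + 2400 = -9754$)
$b - o{\left(j{\left(-8 \right)},-68 \right)} = -9754 - \frac{33}{5} = - \frac{48803}{5}$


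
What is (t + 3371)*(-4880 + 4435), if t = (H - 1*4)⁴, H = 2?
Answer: -1507215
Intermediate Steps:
t = 16 (t = (2 - 1*4)⁴ = (2 - 4)⁴ = (-2)⁴ = 16)
(t + 3371)*(-4880 + 4435) = (16 + 3371)*(-4880 + 4435) = 3387*(-445) = -1507215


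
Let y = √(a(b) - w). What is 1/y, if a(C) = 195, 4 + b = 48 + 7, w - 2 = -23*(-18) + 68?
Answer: -I/17 ≈ -0.058824*I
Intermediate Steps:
w = 484 (w = 2 + (-23*(-18) + 68) = 2 + (414 + 68) = 2 + 482 = 484)
b = 51 (b = -4 + (48 + 7) = -4 + 55 = 51)
y = 17*I (y = √(195 - 1*484) = √(195 - 484) = √(-289) = 17*I ≈ 17.0*I)
1/y = 1/(17*I) = -I/17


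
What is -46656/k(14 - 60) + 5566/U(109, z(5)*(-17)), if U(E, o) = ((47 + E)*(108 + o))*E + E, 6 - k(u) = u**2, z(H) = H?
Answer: 9131809058/412717055 ≈ 22.126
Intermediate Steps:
k(u) = 6 - u**2
U(E, o) = E + E*(47 + E)*(108 + o) (U(E, o) = E*(47 + E)*(108 + o) + E = E + E*(47 + E)*(108 + o))
-46656/k(14 - 60) + 5566/U(109, z(5)*(-17)) = -46656/(6 - (14 - 60)**2) + 5566/((109*(5077 + 47*(5*(-17)) + 108*109 + 109*(5*(-17))))) = -46656/(6 - 1*(-46)**2) + 5566/((109*(5077 + 47*(-85) + 11772 + 109*(-85)))) = -46656/(6 - 1*2116) + 5566/((109*(5077 - 3995 + 11772 - 9265))) = -46656/(6 - 2116) + 5566/((109*3589)) = -46656/(-2110) + 5566/391201 = -46656*(-1/2110) + 5566*(1/391201) = 23328/1055 + 5566/391201 = 9131809058/412717055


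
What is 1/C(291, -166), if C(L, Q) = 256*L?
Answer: 1/74496 ≈ 1.3424e-5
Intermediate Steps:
1/C(291, -166) = 1/(256*291) = 1/74496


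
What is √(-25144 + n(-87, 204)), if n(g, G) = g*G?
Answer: 2*I*√10723 ≈ 207.1*I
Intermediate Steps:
n(g, G) = G*g
√(-25144 + n(-87, 204)) = √(-25144 + 204*(-87)) = √(-25144 - 17748) = √(-42892) = 2*I*√10723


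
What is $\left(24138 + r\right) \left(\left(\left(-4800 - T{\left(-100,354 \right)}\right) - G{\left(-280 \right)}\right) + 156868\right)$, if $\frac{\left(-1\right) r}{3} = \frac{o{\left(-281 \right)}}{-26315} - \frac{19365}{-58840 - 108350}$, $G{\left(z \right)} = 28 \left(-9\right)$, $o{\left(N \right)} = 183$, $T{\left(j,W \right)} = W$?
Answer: $\frac{537940517037665757}{146653495} \approx 3.6681 \cdot 10^{9}$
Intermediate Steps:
$G{\left(z \right)} = -252$
$r = - \frac{95798841}{293306990}$ ($r = - 3 \left(\frac{183}{-26315} - \frac{19365}{-58840 - 108350}\right) = - 3 \left(183 \left(- \frac{1}{26315}\right) - \frac{19365}{-167190}\right) = - 3 \left(- \frac{183}{26315} - - \frac{1291}{11146}\right) = - 3 \left(- \frac{183}{26315} + \frac{1291}{11146}\right) = \left(-3\right) \frac{31932947}{293306990} = - \frac{95798841}{293306990} \approx -0.32662$)
$\left(24138 + r\right) \left(\left(\left(-4800 - T{\left(-100,354 \right)}\right) - G{\left(-280 \right)}\right) + 156868\right) = \left(24138 - \frac{95798841}{293306990}\right) \left(\left(\left(-4800 - 354\right) - -252\right) + 156868\right) = \frac{7079748325779 \left(\left(\left(-4800 - 354\right) + 252\right) + 156868\right)}{293306990} = \frac{7079748325779 \left(\left(-5154 + 252\right) + 156868\right)}{293306990} = \frac{7079748325779 \left(-4902 + 156868\right)}{293306990} = \frac{7079748325779}{293306990} \cdot 151966 = \frac{537940517037665757}{146653495}$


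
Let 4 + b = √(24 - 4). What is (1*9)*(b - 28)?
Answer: -288 + 18*√5 ≈ -247.75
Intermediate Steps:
b = -4 + 2*√5 (b = -4 + √(24 - 4) = -4 + √20 = -4 + 2*√5 ≈ 0.47214)
(1*9)*(b - 28) = (1*9)*((-4 + 2*√5) - 28) = 9*(-32 + 2*√5) = -288 + 18*√5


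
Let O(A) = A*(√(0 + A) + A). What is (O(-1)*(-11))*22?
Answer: -242 + 242*I ≈ -242.0 + 242.0*I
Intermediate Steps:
O(A) = A*(A + √A) (O(A) = A*(√A + A) = A*(A + √A))
(O(-1)*(-11))*22 = (((-1)² + (-1)^(3/2))*(-11))*22 = ((1 - I)*(-11))*22 = (-11 + 11*I)*22 = -242 + 242*I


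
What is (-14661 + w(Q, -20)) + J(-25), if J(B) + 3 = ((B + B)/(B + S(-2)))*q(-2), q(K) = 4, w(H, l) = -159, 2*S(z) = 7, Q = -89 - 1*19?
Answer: -636989/43 ≈ -14814.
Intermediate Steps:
Q = -108 (Q = -89 - 19 = -108)
S(z) = 7/2 (S(z) = (1/2)*7 = 7/2)
J(B) = -3 + 8*B/(7/2 + B) (J(B) = -3 + ((B + B)/(B + 7/2))*4 = -3 + ((2*B)/(7/2 + B))*4 = -3 + (2*B/(7/2 + B))*4 = -3 + 8*B/(7/2 + B))
(-14661 + w(Q, -20)) + J(-25) = (-14661 - 159) + (-21 + 10*(-25))/(7 + 2*(-25)) = -14820 + (-21 - 250)/(7 - 50) = -14820 - 271/(-43) = -14820 - 1/43*(-271) = -14820 + 271/43 = -636989/43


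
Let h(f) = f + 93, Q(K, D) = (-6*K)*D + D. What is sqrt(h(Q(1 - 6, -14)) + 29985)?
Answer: 2*sqrt(7411) ≈ 172.17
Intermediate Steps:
Q(K, D) = D - 6*D*K (Q(K, D) = -6*D*K + D = D - 6*D*K)
h(f) = 93 + f
sqrt(h(Q(1 - 6, -14)) + 29985) = sqrt((93 - 14*(1 - 6*(1 - 6))) + 29985) = sqrt((93 - 14*(1 - 6*(-5))) + 29985) = sqrt((93 - 14*(1 + 30)) + 29985) = sqrt((93 - 14*31) + 29985) = sqrt((93 - 434) + 29985) = sqrt(-341 + 29985) = sqrt(29644) = 2*sqrt(7411)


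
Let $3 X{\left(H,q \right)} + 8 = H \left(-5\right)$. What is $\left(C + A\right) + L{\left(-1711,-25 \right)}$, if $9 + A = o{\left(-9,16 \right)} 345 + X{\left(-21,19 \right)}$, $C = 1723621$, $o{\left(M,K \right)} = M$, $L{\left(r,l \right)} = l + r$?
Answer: $\frac{5156410}{3} \approx 1.7188 \cdot 10^{6}$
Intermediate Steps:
$X{\left(H,q \right)} = - \frac{8}{3} - \frac{5 H}{3}$ ($X{\left(H,q \right)} = - \frac{8}{3} + \frac{H \left(-5\right)}{3} = - \frac{8}{3} + \frac{\left(-5\right) H}{3} = - \frac{8}{3} - \frac{5 H}{3}$)
$A = - \frac{9245}{3}$ ($A = -9 - \frac{9218}{3} = - \frac{9245}{3} \approx -3081.7$)
$\left(C + A\right) + L{\left(-1711,-25 \right)} = \left(1723621 - \frac{9245}{3}\right) - 1736 = \frac{5161618}{3} - 1736 = \frac{5156410}{3}$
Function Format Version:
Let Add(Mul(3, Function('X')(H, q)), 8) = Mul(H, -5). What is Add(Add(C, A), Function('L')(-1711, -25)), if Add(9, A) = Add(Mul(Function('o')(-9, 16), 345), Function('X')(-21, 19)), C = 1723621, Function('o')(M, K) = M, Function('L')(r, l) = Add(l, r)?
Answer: Rational(5156410, 3) ≈ 1.7188e+6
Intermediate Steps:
Function('X')(H, q) = Add(Rational(-8, 3), Mul(Rational(-5, 3), H)) (Function('X')(H, q) = Add(Rational(-8, 3), Mul(Rational(1, 3), Mul(H, -5))) = Add(Rational(-8, 3), Mul(Rational(1, 3), Mul(-5, H))) = Add(Rational(-8, 3), Mul(Rational(-5, 3), H)))
A = Rational(-9245, 3) (A = Add(-9, Add(Mul(-9, 345), Add(Rational(-8, 3), Mul(Rational(-5, 3), -21)))) = Add(-9, Add(-3105, Add(Rational(-8, 3), 35))) = Add(-9, Add(-3105, Rational(97, 3))) = Add(-9, Rational(-9218, 3)) = Rational(-9245, 3) ≈ -3081.7)
Add(Add(C, A), Function('L')(-1711, -25)) = Add(Add(1723621, Rational(-9245, 3)), Add(-25, -1711)) = Add(Rational(5161618, 3), -1736) = Rational(5156410, 3)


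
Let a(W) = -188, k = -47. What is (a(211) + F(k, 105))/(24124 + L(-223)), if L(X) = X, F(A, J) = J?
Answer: -83/23901 ≈ -0.0034727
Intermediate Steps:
(a(211) + F(k, 105))/(24124 + L(-223)) = (-188 + 105)/(24124 - 223) = -83/23901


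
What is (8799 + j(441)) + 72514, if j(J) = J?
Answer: 81754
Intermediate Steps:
(8799 + j(441)) + 72514 = (8799 + 441) + 72514 = 9240 + 72514 = 81754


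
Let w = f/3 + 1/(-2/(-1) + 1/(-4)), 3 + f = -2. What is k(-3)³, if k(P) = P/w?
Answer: 250047/12167 ≈ 20.551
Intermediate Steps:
f = -5 (f = -3 - 2 = -5)
w = -23/21 (w = -5/3 + 1/(-2/(-1) + 1/(-4)) = -5*⅓ + 1/(-2*(-1) + 1*(-¼)) = -5/3 + 1/(2 - ¼) = -5/3 + 1/(7/4) = -5/3 + 1*(4/7) = -5/3 + 4/7 = -23/21 ≈ -1.0952)
k(P) = -21*P/23 (k(P) = P/(-23/21) = P*(-21/23) = -21*P/23)
k(-3)³ = (-21/23*(-3))³ = (63/23)³ = 250047/12167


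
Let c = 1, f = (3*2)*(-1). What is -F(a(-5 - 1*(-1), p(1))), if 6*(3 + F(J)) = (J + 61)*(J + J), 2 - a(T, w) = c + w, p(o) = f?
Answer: -467/3 ≈ -155.67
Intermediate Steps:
f = -6 (f = 6*(-1) = -6)
p(o) = -6
a(T, w) = 1 - w (a(T, w) = 2 - (1 + w) = 2 + (-1 - w) = 1 - w)
F(J) = -3 + J*(61 + J)/3 (F(J) = -3 + ((J + 61)*(J + J))/6 = -3 + ((61 + J)*(2*J))/6 = -3 + (2*J*(61 + J))/6 = -3 + J*(61 + J)/3)
-F(a(-5 - 1*(-1), p(1))) = -(-3 + (1 - 1*(-6))²/3 + 61*(1 - 1*(-6))/3) = -(-3 + (1 + 6)²/3 + 61*(1 + 6)/3) = -(-3 + (⅓)*7² + (61/3)*7) = -(-3 + (⅓)*49 + 427/3) = -(-3 + 49/3 + 427/3) = -1*467/3 = -467/3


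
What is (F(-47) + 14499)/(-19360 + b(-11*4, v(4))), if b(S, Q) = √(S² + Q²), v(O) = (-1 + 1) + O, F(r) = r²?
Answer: -10108340/11712739 - 4177*√122/23425478 ≈ -0.86499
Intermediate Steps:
v(O) = O (v(O) = 0 + O = O)
b(S, Q) = √(Q² + S²)
(F(-47) + 14499)/(-19360 + b(-11*4, v(4))) = ((-47)² + 14499)/(-19360 + √(4² + (-11*4)²)) = (2209 + 14499)/(-19360 + √(16 + (-44)²)) = 16708/(-19360 + √(16 + 1936)) = 16708/(-19360 + √1952) = 16708/(-19360 + 4*√122)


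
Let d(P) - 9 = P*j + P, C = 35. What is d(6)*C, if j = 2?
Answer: 945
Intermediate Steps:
d(P) = 9 + 3*P (d(P) = 9 + (P*2 + P) = 9 + (2*P + P) = 9 + 3*P)
d(6)*C = (9 + 3*6)*35 = (9 + 18)*35 = 27*35 = 945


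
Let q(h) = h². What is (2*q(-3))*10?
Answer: 180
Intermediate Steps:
(2*q(-3))*10 = (2*(-3)²)*10 = (2*9)*10 = 18*10 = 180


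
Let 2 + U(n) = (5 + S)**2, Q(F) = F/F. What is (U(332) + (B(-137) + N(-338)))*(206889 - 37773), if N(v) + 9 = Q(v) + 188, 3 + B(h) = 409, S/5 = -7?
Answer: 250968144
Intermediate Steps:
S = -35 (S = 5*(-7) = -35)
B(h) = 406 (B(h) = -3 + 409 = 406)
Q(F) = 1
N(v) = 180 (N(v) = -9 + (1 + 188) = -9 + 189 = 180)
U(n) = 898 (U(n) = -2 + (5 - 35)**2 = -2 + (-30)**2 = -2 + 900 = 898)
(U(332) + (B(-137) + N(-338)))*(206889 - 37773) = (898 + (406 + 180))*(206889 - 37773) = (898 + 586)*169116 = 1484*169116 = 250968144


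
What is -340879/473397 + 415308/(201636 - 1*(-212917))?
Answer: 55293149189/196248146541 ≈ 0.28175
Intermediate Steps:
-340879/473397 + 415308/(201636 - 1*(-212917)) = -340879*1/473397 + 415308/(201636 + 212917) = -340879/473397 + 415308/414553 = 55293149189/196248146541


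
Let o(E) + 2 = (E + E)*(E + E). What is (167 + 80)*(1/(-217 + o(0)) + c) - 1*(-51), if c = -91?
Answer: -4911541/219 ≈ -22427.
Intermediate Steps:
o(E) = -2 + 4*E² (o(E) = -2 + (E + E)*(E + E) = -2 + (2*E)*(2*E) = -2 + 4*E²)
(167 + 80)*(1/(-217 + o(0)) + c) - 1*(-51) = (167 + 80)*(1/(-217 + (-2 + 4*0²)) - 91) - 1*(-51) = 247*(1/(-217 + (-2 + 4*0)) - 91) + 51 = 247*(1/(-217 + (-2 + 0)) - 91) + 51 = 247*(1/(-217 - 2) - 91) + 51 = 247*(1/(-219) - 91) + 51 = 247*(-1/219 - 91) + 51 = 247*(-19930/219) + 51 = -4922710/219 + 51 = -4911541/219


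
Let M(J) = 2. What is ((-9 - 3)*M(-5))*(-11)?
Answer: 264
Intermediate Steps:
((-9 - 3)*M(-5))*(-11) = ((-9 - 3)*2)*(-11) = -12*2*(-11) = -24*(-11) = 264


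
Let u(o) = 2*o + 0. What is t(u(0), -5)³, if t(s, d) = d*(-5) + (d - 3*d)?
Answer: 42875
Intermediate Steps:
u(o) = 2*o
t(s, d) = -7*d (t(s, d) = -5*d + (d - 3*d) = -5*d - 2*d = -7*d)
t(u(0), -5)³ = (-7*(-5))³ = 35³ = 42875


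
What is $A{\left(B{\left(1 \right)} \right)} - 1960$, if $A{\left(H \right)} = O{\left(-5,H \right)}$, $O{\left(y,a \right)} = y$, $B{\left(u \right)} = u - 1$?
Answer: $-1965$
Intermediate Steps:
$B{\left(u \right)} = -1 + u$
$A{\left(H \right)} = -5$
$A{\left(B{\left(1 \right)} \right)} - 1960 = -5 - 1960 = -1965$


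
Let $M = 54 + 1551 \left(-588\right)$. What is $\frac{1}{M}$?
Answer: $- \frac{1}{911934} \approx -1.0966 \cdot 10^{-6}$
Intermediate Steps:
$M = -911934$ ($M = 54 - 911988 = -911934$)
$\frac{1}{M} = \frac{1}{-911934} = - \frac{1}{911934}$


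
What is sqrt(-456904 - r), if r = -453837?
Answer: I*sqrt(3067) ≈ 55.38*I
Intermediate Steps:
sqrt(-456904 - r) = sqrt(-456904 - 1*(-453837)) = sqrt(-456904 + 453837) = sqrt(-3067) = I*sqrt(3067)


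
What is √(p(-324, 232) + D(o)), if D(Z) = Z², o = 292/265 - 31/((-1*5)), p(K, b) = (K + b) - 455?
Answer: I*√1386754/53 ≈ 22.219*I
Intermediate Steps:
p(K, b) = -455 + K + b
o = 387/53 (o = 292*(1/265) - 31/(-5) = 292/265 - 31*(-⅕) = 292/265 + 31/5 = 387/53 ≈ 7.3019)
√(p(-324, 232) + D(o)) = √((-455 - 324 + 232) + (387/53)²) = √(-547 + 149769/2809) = √(-1386754/2809) = I*√1386754/53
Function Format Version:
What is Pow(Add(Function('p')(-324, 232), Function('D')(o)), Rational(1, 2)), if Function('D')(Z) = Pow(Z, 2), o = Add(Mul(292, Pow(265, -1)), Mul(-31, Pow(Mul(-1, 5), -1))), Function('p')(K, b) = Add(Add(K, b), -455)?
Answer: Mul(Rational(1, 53), I, Pow(1386754, Rational(1, 2))) ≈ Mul(22.219, I)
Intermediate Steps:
Function('p')(K, b) = Add(-455, K, b)
o = Rational(387, 53) (o = Add(Mul(292, Rational(1, 265)), Mul(-31, Pow(-5, -1))) = Add(Rational(292, 265), Mul(-31, Rational(-1, 5))) = Add(Rational(292, 265), Rational(31, 5)) = Rational(387, 53) ≈ 7.3019)
Pow(Add(Function('p')(-324, 232), Function('D')(o)), Rational(1, 2)) = Pow(Add(Add(-455, -324, 232), Pow(Rational(387, 53), 2)), Rational(1, 2)) = Pow(Add(-547, Rational(149769, 2809)), Rational(1, 2)) = Pow(Rational(-1386754, 2809), Rational(1, 2)) = Mul(Rational(1, 53), I, Pow(1386754, Rational(1, 2)))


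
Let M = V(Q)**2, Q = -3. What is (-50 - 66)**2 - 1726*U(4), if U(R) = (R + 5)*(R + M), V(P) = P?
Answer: -188486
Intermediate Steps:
M = 9 (M = (-3)**2 = 9)
U(R) = (5 + R)*(9 + R) (U(R) = (R + 5)*(R + 9) = (5 + R)*(9 + R))
(-50 - 66)**2 - 1726*U(4) = (-50 - 66)**2 - 1726*(45 + 4**2 + 14*4) = (-116)**2 - 1726*(45 + 16 + 56) = 13456 - 1726*117 = 13456 - 201942 = -188486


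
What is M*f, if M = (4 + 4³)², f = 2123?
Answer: 9816752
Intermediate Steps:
M = 4624 (M = (4 + 64)² = 68² = 4624)
M*f = 4624*2123 = 9816752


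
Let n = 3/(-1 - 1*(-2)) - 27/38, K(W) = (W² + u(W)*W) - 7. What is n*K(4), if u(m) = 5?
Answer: 2523/38 ≈ 66.395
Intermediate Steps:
K(W) = -7 + W² + 5*W (K(W) = (W² + 5*W) - 7 = -7 + W² + 5*W)
n = 87/38 (n = 3/(-1 + 2) - 27*1/38 = 3/1 - 27/38 = 3*1 - 27/38 = 3 - 27/38 = 87/38 ≈ 2.2895)
n*K(4) = 87*(-7 + 4² + 5*4)/38 = 87*(-7 + 16 + 20)/38 = (87/38)*29 = 2523/38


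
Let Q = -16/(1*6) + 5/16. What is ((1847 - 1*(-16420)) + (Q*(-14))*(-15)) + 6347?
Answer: 192957/8 ≈ 24120.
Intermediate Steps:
Q = -113/48 (Q = -16/6 + 5*(1/16) = -16*⅙ + 5/16 = -8/3 + 5/16 = -113/48 ≈ -2.3542)
((1847 - 1*(-16420)) + (Q*(-14))*(-15)) + 6347 = ((1847 - 1*(-16420)) - 113/48*(-14)*(-15)) + 6347 = ((1847 + 16420) + (791/24)*(-15)) + 6347 = (18267 - 3955/8) + 6347 = 142181/8 + 6347 = 192957/8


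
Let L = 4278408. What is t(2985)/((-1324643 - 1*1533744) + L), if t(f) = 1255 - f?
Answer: -1730/1420021 ≈ -0.0012183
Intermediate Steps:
t(2985)/((-1324643 - 1*1533744) + L) = (1255 - 1*2985)/((-1324643 - 1*1533744) + 4278408) = (1255 - 2985)/((-1324643 - 1533744) + 4278408) = -1730/(-2858387 + 4278408) = -1730/1420021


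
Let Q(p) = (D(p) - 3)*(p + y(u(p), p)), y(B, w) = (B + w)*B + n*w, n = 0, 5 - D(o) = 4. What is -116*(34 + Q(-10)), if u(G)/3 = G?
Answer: 272136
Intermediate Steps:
u(G) = 3*G
D(o) = 1 (D(o) = 5 - 1*4 = 5 - 4 = 1)
y(B, w) = B*(B + w) (y(B, w) = (B + w)*B + 0*w = B*(B + w) + 0 = B*(B + w))
Q(p) = -24*p**2 - 2*p (Q(p) = (1 - 3)*(p + (3*p)*(3*p + p)) = -2*(p + (3*p)*(4*p)) = -2*(p + 12*p**2) = -24*p**2 - 2*p)
-116*(34 + Q(-10)) = -116*(34 + 2*(-10)*(-1 - 12*(-10))) = -116*(34 + 2*(-10)*(-1 + 120)) = -116*(34 + 2*(-10)*119) = -116*(34 - 2380) = -116*(-2346) = 272136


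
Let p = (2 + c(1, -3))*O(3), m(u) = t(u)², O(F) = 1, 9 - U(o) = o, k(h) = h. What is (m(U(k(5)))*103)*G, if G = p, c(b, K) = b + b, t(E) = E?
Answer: 6592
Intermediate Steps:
U(o) = 9 - o
c(b, K) = 2*b
m(u) = u²
p = 4 (p = (2 + 2*1)*1 = (2 + 2)*1 = 4*1 = 4)
G = 4
(m(U(k(5)))*103)*G = ((9 - 1*5)²*103)*4 = ((9 - 5)²*103)*4 = (4²*103)*4 = (16*103)*4 = 1648*4 = 6592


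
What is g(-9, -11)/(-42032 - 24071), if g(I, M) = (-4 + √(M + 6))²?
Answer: -11/66103 + 8*I*√5/66103 ≈ -0.00016641 + 0.00027062*I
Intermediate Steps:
g(I, M) = (-4 + √(6 + M))²
g(-9, -11)/(-42032 - 24071) = (-4 + √(6 - 11))²/(-42032 - 24071) = (-4 + √(-5))²/(-66103) = -(-4 + I*√5)²/66103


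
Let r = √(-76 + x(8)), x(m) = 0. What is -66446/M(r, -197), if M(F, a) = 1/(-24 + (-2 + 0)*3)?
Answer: 1993380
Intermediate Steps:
r = 2*I*√19 (r = √(-76 + 0) = √(-76) = 2*I*√19 ≈ 8.7178*I)
M(F, a) = -1/30 (M(F, a) = 1/(-24 - 2*3) = 1/(-24 - 6) = 1/(-30) = -1/30)
-66446/M(r, -197) = -66446/(-1/30) = -66446*(-30) = 1993380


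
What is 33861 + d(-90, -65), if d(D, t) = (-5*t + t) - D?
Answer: 34211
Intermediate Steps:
d(D, t) = -D - 4*t (d(D, t) = -4*t - D = -D - 4*t)
33861 + d(-90, -65) = 33861 + (-1*(-90) - 4*(-65)) = 33861 + (90 + 260) = 33861 + 350 = 34211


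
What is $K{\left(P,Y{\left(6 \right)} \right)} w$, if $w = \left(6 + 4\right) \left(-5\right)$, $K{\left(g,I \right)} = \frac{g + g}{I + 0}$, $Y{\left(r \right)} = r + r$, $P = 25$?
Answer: $- \frac{625}{3} \approx -208.33$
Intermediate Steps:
$Y{\left(r \right)} = 2 r$
$K{\left(g,I \right)} = \frac{2 g}{I}$
$w = -50$ ($w = 10 \left(-5\right) = -50$)
$K{\left(P,Y{\left(6 \right)} \right)} w = 2 \cdot 25 \frac{1}{2 \cdot 6} \left(-50\right) = 2 \cdot 25 \cdot \frac{1}{12} \left(-50\right) = \frac{25}{6} \left(-50\right) = - \frac{625}{3}$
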